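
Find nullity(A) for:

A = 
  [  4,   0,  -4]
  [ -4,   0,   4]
nullity(A) = 2

Row reduce:
R2 → R2 + (1)·R1
REF = 
  [  4,   0,  -4]
  [  0,   0,   0]
Pivot columns: 1 → 1 pivot.
rank(A) = 1, so nullity(A) = 3 - 1 = 2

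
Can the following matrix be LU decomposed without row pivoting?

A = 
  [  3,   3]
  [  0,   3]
Yes.
A[1,1] = 3 ≠ 0, so Gaussian elimination proceeds without a row swap: multiplier ℓ₂₁ = (0)/(3) = 0, and U[2,2] = 3 - (0)(3) = 3.
L = 
  [  1,   0]
  [  0,   1]
U = 
  [  3,   3]
  [  0,   3]
Check row 2 of LU: [(0)(3), (0)(3) + 3] = [0, 3] = row 2 of A ✓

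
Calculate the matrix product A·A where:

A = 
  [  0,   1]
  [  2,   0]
A² = A·A:
A²[1,1] = (0)(0) + (1)(2) = 2
A²[1,2] = (0)(1) + (1)(0) = 0
A²[2,1] = (2)(0) + (0)(2) = 0
A²[2,2] = (2)(1) + (0)(0) = 2
A² = 
  [  2,   0]
  [  0,   2]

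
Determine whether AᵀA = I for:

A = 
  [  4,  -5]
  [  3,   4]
No

AᵀA = 
  [ 25,  -8]
  [ -8,  41]
≠ I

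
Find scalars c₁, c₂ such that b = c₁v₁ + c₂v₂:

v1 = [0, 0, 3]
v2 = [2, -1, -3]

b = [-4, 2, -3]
c1 = -3, c2 = -2

b = -3·v1 + -2·v2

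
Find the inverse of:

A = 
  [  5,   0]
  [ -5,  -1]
det(A) = (5)(-1) - (0)(-5) = -5
For a 2×2 matrix, A⁻¹ = (1/det(A)) · [[d, -b], [-c, a]]
    = (-1/5) · [[-1, 0], [5, 5]]

A⁻¹ = 
  [1/5,   0]
  [ -1,  -1]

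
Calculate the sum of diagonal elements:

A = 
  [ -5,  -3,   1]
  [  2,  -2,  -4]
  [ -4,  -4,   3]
-4

tr(A) = -5 + -2 + 3 = -4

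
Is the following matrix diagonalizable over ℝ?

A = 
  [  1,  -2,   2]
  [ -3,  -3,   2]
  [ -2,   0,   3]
No

Characteristic polynomial: det(λI - A) = λ³ - λ² - 11λ + 31
By the rational root theorem any rational root is an integer dividing 31; none of those is a root, so p(λ) has no rational roots and hence (being an irreducible cubic) no repeated roots.
Discriminant of the cubic: Δ = -14240
Δ < 0 ⇒ one real eigenvalue and a complex-conjugate pair: λ ≈ -3.885, 2.443 + 1.419i, 2.443 - 1.419i
Has complex eigenvalues (not diagonalizable over ℝ).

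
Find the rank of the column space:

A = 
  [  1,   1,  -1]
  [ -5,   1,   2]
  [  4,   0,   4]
dim(Col(A)) = 3

Row reduce:
R2 → R2 + (5)·R1
R3 → R3 - (4)·R1
R3 → R3 + (2/3)·R2
REF = 
  [  1,   1,  -1]
  [  0,   6,  -3]
  [  0,   0,   6]
Pivot columns: 1, 2, 3 → 3 pivots.
dim(Col(A)) = number of pivot columns = 3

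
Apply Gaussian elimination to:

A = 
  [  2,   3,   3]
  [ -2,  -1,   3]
Row operations:
R2 → R2 + (1)·R1

Resulting echelon form:
REF = 
  [  2,   3,   3]
  [  0,   2,   6]

Rank = 2 (number of non-zero pivot rows).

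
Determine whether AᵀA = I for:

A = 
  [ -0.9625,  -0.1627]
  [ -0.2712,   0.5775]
No

AᵀA = 
  [  1,   0]
  [  0,   0.3600]
≠ I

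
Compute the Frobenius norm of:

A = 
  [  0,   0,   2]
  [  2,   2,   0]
||A||_F = 3.464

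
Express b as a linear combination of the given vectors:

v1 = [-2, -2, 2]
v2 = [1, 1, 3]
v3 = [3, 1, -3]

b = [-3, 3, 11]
c1 = -2, c2 = 2, c3 = -3

b = -2·v1 + 2·v2 + -3·v3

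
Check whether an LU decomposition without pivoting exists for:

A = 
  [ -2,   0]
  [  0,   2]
Yes.
A[1,1] = -2 ≠ 0, so Gaussian elimination proceeds without a row swap: multiplier ℓ₂₁ = (0)/(-2) = 0, and U[2,2] = 2 - (0)(0) = 2.
L = 
  [  1,   0]
  [  0,   1]
U = 
  [ -2,   0]
  [  0,   2]
Check row 2 of LU: [(0)(-2), (0)(0) + 2] = [0, 2] = row 2 of A ✓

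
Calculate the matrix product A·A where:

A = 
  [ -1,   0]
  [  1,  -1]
A² = A·A:
A²[1,1] = (-1)(-1) + (0)(1) = 1
A²[1,2] = (-1)(0) + (0)(-1) = 0
A²[2,1] = (1)(-1) + (-1)(1) = -2
A²[2,2] = (1)(0) + (-1)(-1) = 1
A² = 
  [  1,   0]
  [ -2,   1]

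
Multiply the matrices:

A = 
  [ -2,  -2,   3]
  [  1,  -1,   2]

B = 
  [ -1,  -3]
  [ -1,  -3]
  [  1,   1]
AB = 
  [  7,  15]
  [  2,   2]

A is 2×3 and B is 3×2, so AB is 2×2. Each entry is (row of A)·(column of B):
AB[1,1] = (-2)(-1) + (-2)(-1) + (3)(1) = 7
AB[1,2] = (-2)(-3) + (-2)(-3) + (3)(1) = 15
AB[2,1] = (1)(-1) + (-1)(-1) + (2)(1) = 2
AB[2,2] = (1)(-3) + (-1)(-3) + (2)(1) = 2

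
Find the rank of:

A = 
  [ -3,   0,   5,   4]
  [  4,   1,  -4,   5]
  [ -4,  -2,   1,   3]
Row reduce:
R2 → R2 + (4/3)·R1
R3 → R3 - (4/3)·R1
R3 → R3 + (2)·R2
REF = 
  [  -3,    0,    5,    4]
  [   0,    1,  8/3, 31/3]
  [   0,    0, -1/3, 55/3]
Pivot columns: 1, 2, 3 → 3 pivots.

rank(A) = 3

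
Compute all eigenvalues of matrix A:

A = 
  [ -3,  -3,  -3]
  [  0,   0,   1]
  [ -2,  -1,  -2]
λ = -1, -2 + √7, -2 - √7  (≈ -1, 0.6458, -4.646)

Characteristic polynomial: det(λI - A) = λ³ + 5λ² + λ - 3
Testing integer divisors of the constant term: p(-1) = 0, so (λ + 1) is a factor:
p(λ) = (λ + 1)(λ² + 4λ - 3)
λ² + 4λ - 3 = 0  ⇒  λ = (-4 ± √((4)² - 4·(-3)))/2 = (-4 ± √(28))/2
  = -2 + √7,  -2 - √7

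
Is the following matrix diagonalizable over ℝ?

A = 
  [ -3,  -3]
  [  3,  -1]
No

tr(A) = -4, det(A) = 12
Characteristic polynomial: λ² - tr(A)λ + det(A) = λ² + 4λ + 12
λ² + 4λ + 12 = 0  ⇒  λ = (-4 ± √((4)² - 4·(12)))/2 = (-4 ± √(-32))/2
  = -2 + 2i√2,  -2 - 2i√2
Eigenvalues: -2 + 2i√2, -2 - 2i√2  (≈ -2 + 2.828i, -2 - 2.828i)
Has complex eigenvalues (not diagonalizable over ℝ).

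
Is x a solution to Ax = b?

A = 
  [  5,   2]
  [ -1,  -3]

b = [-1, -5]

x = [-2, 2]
No

Ax = [-6, -4] ≠ b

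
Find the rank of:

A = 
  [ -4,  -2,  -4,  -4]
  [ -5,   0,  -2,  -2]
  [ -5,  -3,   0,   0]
rank(A) = 3

Row reduce:
R2 → R2 - (5/4)·R1
R3 → R3 - (5/4)·R1
R3 → R3 + (1/5)·R2
REF = 
  [  -4,   -2,   -4,   -4]
  [   0,  5/2,    3,    3]
  [   0,    0, 28/5, 28/5]
Pivot columns: 1, 2, 3 → 3 pivots.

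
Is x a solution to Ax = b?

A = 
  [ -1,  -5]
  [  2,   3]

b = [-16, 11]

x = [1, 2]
No

Ax = [-11, 8] ≠ b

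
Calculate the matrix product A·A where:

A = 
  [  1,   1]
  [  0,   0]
A² = A·A:
A²[1,1] = (1)(1) + (1)(0) = 1
A²[1,2] = (1)(1) + (1)(0) = 1
A²[2,1] = (0)(1) + (0)(0) = 0
A²[2,2] = (0)(1) + (0)(0) = 0
A² = 
  [  1,   1]
  [  0,   0]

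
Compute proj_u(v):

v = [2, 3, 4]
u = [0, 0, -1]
proj_u(v) = [0, 0, 4]

v·u = (2)(0) + (3)(0) + (4)(-1) = -4
u·u = (0)² + (0)² + (-1)² = 1
proj_u(v) = (v·u / u·u) × u = (-4/1) × u = (-4) × u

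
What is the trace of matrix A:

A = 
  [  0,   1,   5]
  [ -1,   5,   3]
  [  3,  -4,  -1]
4

tr(A) = 0 + 5 + -1 = 4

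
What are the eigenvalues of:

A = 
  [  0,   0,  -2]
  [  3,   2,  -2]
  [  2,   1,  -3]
λ = 1, -1 + i, -1 - i  (≈ 1, -1 + 1i, -1 - 1i)

Characteristic polynomial: det(λI - A) = λ³ + λ² - 2
Testing integer divisors of the constant term: p(1) = 0, so (λ - 1) is a factor:
p(λ) = (λ - 1)(λ² + 2λ + 2)
λ² + 2λ + 2 = 0  ⇒  λ = (-2 ± √((2)² - 4·(2)))/2 = (-2 ± √(-4))/2
  = -1 + i,  -1 - i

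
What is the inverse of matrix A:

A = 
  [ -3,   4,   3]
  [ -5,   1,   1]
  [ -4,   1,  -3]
det(A) = (-3)·((1)(-3) - (1)(1)) - (4)·((-5)(-3) - (1)(-4)) + (3)·((-5)(1) - (1)(-4))
  = (-3)(-4) - (4)(19) + (3)(-1)
  = -67
det(A) = -67 ≠ 0, so A is invertible.

Cofactors Cᵢⱼ = (-1)ⁱ⁺ʲ·Mᵢⱼ:
C = 
  [ -4, -19,  -1]
  [ 15,  21, -13]
  [  1, -12,  17]

adj(A) = Cᵀ:
adj(A) = 
  [ -4,  15,   1]
  [-19,  21, -12]
  [ -1, -13,  17]

A⁻¹ = (-1/67) · adj(A):
A⁻¹ = 
  [  4/67, -15/67,  -1/67]
  [ 19/67, -21/67,  12/67]
  [  1/67,  13/67, -17/67]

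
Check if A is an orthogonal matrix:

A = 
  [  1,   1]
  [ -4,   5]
No

AᵀA = 
  [ 17, -19]
  [-19,  26]
≠ I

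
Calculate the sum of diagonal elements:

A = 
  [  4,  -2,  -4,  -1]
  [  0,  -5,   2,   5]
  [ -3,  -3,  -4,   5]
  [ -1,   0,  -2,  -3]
-8

tr(A) = 4 + -5 + -4 + -3 = -8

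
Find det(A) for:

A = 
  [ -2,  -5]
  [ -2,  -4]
-2

For a 2×2 matrix, det = ad - bc = (-2)(-4) - (-5)(-2) = -2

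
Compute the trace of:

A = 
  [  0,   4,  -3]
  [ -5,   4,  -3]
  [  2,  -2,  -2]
2

tr(A) = 0 + 4 + -2 = 2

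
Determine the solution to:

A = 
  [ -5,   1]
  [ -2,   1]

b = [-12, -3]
Row reduce the augmented matrix [A|b]:
R2 → R2 - (2/5)·R1
REF = 
  [ -5,   1, -12]
  [  0, 3/5, 9/5]

Back-substitution:
x₂ = (9/5) / (3/5) = 3
x₁ = (-12 - (1)(3)) / (-5) = 3

x = [3, 3]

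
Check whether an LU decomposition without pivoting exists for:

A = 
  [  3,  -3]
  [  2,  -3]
Yes.
A[1,1] = 3 ≠ 0, so Gaussian elimination proceeds without a row swap: multiplier ℓ₂₁ = (2)/(3) = 2/3, and U[2,2] = -3 - (2/3)(-3) = -1.
L = 
  [  1,   0]
  [2/3,   1]
U = 
  [  3,  -3]
  [  0,  -1]
Check row 2 of LU: [(2/3)(3), (2/3)(-3) + (-1)] = [2, -3] = row 2 of A ✓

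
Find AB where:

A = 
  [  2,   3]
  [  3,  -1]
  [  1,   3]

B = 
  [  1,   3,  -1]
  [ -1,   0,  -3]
AB = 
  [ -1,   6, -11]
  [  4,   9,   0]
  [ -2,   3, -10]

A is 3×2 and B is 2×3, so AB is 3×3. Each entry is (row of A)·(column of B):
AB[1,1] = (2)(1) + (3)(-1) = -1
AB[1,2] = (2)(3) + (3)(0) = 6
AB[1,3] = (2)(-1) + (3)(-3) = -11
AB[2,1] = (3)(1) + (-1)(-1) = 4
AB[2,2] = (3)(3) + (-1)(0) = 9
AB[2,3] = (3)(-1) + (-1)(-3) = 0
AB[3,1] = (1)(1) + (3)(-1) = -2
AB[3,2] = (1)(3) + (3)(0) = 3
AB[3,3] = (1)(-1) + (3)(-3) = -10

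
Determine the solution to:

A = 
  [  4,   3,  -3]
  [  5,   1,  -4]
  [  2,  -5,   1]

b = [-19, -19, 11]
Row reduce the augmented matrix [A|b]:
R2 → R2 - (5/4)·R1
R3 → R3 - (1/2)·R1
R3 → R3 - (26/11)·R2
REF = 
  [     4,      3,     -3,    -19]
  [     0,  -11/4,   -1/4,   19/4]
  [     0,      0,  34/11, 102/11]

Back-substitution:
x₃ = (102/11) / (34/11) = 3
x₂ = (19/4 - (-1/4)(3)) / (-11/4) = -2
x₁ = (-19 - (3)(-2) - (-3)(3)) / 4 = -1

x = [-1, -2, 3]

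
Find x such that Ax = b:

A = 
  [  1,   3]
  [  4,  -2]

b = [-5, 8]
Row reduce the augmented matrix [A|b]:
R2 → R2 - (4)·R1
REF = 
  [  1,   3,  -5]
  [  0, -14,  28]

Back-substitution:
x₂ = 28 / (-14) = -2
x₁ = (-5 - (3)(-2)) / 1 = 1

x = [1, -2]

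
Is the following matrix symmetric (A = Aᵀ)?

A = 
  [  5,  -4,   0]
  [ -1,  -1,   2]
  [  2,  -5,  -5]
No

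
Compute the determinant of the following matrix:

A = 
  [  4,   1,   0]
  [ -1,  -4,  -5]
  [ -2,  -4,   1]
Cofactor expansion along row 1:
det(A) = (4)·((-4)(1) - (-5)(-4)) - (1)·((-1)(1) - (-5)(-2)) + (0)·((-1)(-4) - (-4)(-2))
  = (4)(-24) - (1)(-11) + (0)(-4)
  = -85

det(A) = -85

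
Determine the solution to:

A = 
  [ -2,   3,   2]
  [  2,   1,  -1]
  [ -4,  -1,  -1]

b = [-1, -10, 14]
x = [-3, -3, 1]

Row reduce the augmented matrix [A|b]:
R2 → R2 + (1)·R1
R3 → R3 - (2)·R1
R3 → R3 + (7/4)·R2
REF = 
  [   -2,     3,     2,    -1]
  [    0,     4,     1,   -11]
  [    0,     0, -13/4, -13/4]

Back-substitution:
x₃ = (-13/4) / (-13/4) = 1
x₂ = (-11 - (1)(1)) / 4 = -3
x₁ = (-1 - (3)(-3) - (2)(1)) / (-2) = -3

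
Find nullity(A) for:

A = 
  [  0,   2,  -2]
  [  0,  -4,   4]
nullity(A) = 2

Row reduce:
R2 → R2 + (2)·R1
REF = 
  [  0,   2,  -2]
  [  0,   0,   0]
Pivot columns: 2 → 1 pivot.
rank(A) = 1, so nullity(A) = 3 - 1 = 2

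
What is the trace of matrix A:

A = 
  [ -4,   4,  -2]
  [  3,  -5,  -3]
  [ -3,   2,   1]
-8

tr(A) = -4 + -5 + 1 = -8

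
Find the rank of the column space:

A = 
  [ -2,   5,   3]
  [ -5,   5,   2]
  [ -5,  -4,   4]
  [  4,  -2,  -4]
Row reduce:
R2 → R2 - (5/2)·R1
R3 → R3 - (5/2)·R1
R4 → R4 + (2)·R1
R3 → R3 - (11/5)·R2
R4 → R4 + (16/15)·R2
R4 → R4 + (58/129)·R3
REF = 
  [   -2,     5,     3]
  [    0, -15/2, -11/2]
  [    0,     0,  43/5]
  [    0,     0,     0]
Pivot columns: 1, 2, 3 → 3 pivots.
dim(Col(A)) = number of pivot columns = 3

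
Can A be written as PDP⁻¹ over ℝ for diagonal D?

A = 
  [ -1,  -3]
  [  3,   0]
No

tr(A) = -1, det(A) = 9
Characteristic polynomial: λ² - tr(A)λ + det(A) = λ² + λ + 9
λ² + λ + 9 = 0  ⇒  λ = (-1 ± √((1)² - 4·(9)))/2 = (-1 ± √(-35))/2
  = (-1 + i√35)/2,  (-1 - i√35)/2
Eigenvalues: (-1 + i√35)/2, (-1 - i√35)/2  (≈ -0.5 + 2.958i, -0.5 - 2.958i)
Has complex eigenvalues (not diagonalizable over ℝ).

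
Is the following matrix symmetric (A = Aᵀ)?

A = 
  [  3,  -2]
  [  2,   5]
No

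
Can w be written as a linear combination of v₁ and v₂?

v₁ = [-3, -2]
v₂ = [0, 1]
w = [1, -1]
Yes

Form the augmented matrix and row-reduce:
[v₁|v₂|w] = 
  [ -3,   0,   1]
  [ -2,   1,  -1]
R2 → R2 - (2/3)·R1
REF = 
  [  -3,    0,    1]
  [   0,    1, -5/3]

No row of the form [0 0 | nonzero], so the system is consistent. Back-substitution gives c₁ = -1/3, c₂ = -5/3: w = (-1/3)·v₁ + (-5/3)·v₂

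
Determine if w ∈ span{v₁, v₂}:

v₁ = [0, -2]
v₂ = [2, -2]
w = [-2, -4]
Yes

Form the augmented matrix and row-reduce:
[v₁|v₂|w] = 
  [  0,   2,  -2]
  [ -2,  -2,  -4]
Swap R1 ↔ R2
REF = 
  [ -2,  -2,  -4]
  [  0,   2,  -2]

No row of the form [0 0 | nonzero], so the system is consistent. Back-substitution gives c₁ = 3, c₂ = -1: w = (3)·v₁ + (-1)·v₂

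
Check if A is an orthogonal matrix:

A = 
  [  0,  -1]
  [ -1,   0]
Yes

AᵀA = 
  [  1,   0]
  [  0,   1]
= I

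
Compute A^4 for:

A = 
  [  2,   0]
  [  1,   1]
A^4 = 
  [ 16,   0]
  [ 15,   1]

A² = A·A:
A²[1,1] = (2)(2) + (0)(1) = 4
A²[1,2] = (2)(0) + (0)(1) = 0
A²[2,1] = (1)(2) + (1)(1) = 3
A²[2,2] = (1)(0) + (1)(1) = 1
A² = 
  [  4,   0]
  [  3,   1]

A^3 = A^2·A:
A^3[1,1] = (4)(2) + (0)(1) = 8
A^3[1,2] = (4)(0) + (0)(1) = 0
A^3[2,1] = (3)(2) + (1)(1) = 7
A^3[2,2] = (3)(0) + (1)(1) = 1
A^3 = 
  [  8,   0]
  [  7,   1]

A^4 = A^3·A:
A^4[1,1] = (8)(2) + (0)(1) = 16
A^4[1,2] = (8)(0) + (0)(1) = 0
A^4[2,1] = (7)(2) + (1)(1) = 15
A^4[2,2] = (7)(0) + (1)(1) = 1
A^4 = 
  [ 16,   0]
  [ 15,   1]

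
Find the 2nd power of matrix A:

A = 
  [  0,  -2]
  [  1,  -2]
A² = A·A:
A²[1,1] = (0)(0) + (-2)(1) = -2
A²[1,2] = (0)(-2) + (-2)(-2) = 4
A²[2,1] = (1)(0) + (-2)(1) = -2
A²[2,2] = (1)(-2) + (-2)(-2) = 2
A² = 
  [ -2,   4]
  [ -2,   2]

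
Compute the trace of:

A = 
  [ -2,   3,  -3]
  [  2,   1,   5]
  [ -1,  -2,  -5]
-6

tr(A) = -2 + 1 + -5 = -6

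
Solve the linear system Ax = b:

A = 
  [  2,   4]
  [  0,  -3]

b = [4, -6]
Row reduce the augmented matrix [A|b]:
(already in echelon form)
REF = 
  [  2,   4,   4]
  [  0,  -3,  -6]

Back-substitution:
x₂ = (-6) / (-3) = 2
x₁ = (4 - (4)(2)) / 2 = -2

x = [-2, 2]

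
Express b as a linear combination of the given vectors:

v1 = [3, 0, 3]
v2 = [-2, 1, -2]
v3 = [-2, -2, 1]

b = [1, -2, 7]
c1 = 3, c2 = 2, c3 = 2

b = 3·v1 + 2·v2 + 2·v3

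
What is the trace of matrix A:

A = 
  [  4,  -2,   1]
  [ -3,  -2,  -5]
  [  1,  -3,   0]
2

tr(A) = 4 + -2 + 0 = 2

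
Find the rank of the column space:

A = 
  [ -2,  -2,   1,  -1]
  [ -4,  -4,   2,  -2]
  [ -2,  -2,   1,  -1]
Row reduce:
R2 → R2 - (2)·R1
R3 → R3 - (1)·R1
REF = 
  [ -2,  -2,   1,  -1]
  [  0,   0,   0,   0]
  [  0,   0,   0,   0]
Pivot columns: 1 → 1 pivot.
dim(Col(A)) = number of pivot columns = 1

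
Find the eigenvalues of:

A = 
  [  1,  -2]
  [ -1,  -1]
λ = √3, -√3  (≈ 1.732, -1.732)

tr(A) = 0, det(A) = -3
Characteristic polynomial: λ² - tr(A)λ + det(A) = λ² - 3
λ² - 3 = 0  ⇒  λ = (0 ± √((0)² - 4·(-3)))/2 = (0 ± √(12))/2
  = √3,  -√3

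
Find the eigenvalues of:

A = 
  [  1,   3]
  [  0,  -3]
tr(A) = -2, det(A) = -3
Characteristic polynomial: λ² - tr(A)λ + det(A) = λ² + 2λ - 3
λ² + 2λ - 3 = (λ + 3)(λ - 1)

λ = 1, -3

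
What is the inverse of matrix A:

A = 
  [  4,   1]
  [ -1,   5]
det(A) = (4)(5) - (1)(-1) = 21
For a 2×2 matrix, A⁻¹ = (1/det(A)) · [[d, -b], [-c, a]]
    = (1/21) · [[5, -1], [1, 4]]

A⁻¹ = 
  [ 5/21, -1/21]
  [ 1/21,  4/21]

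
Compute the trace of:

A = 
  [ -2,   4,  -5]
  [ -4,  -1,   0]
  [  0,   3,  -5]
-8

tr(A) = -2 + -1 + -5 = -8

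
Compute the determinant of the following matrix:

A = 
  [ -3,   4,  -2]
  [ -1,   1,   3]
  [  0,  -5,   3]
Cofactor expansion along row 1:
det(A) = (-3)·((1)(3) - (3)(-5)) - (4)·((-1)(3) - (3)(0)) + (-2)·((-1)(-5) - (1)(0))
  = (-3)(18) - (4)(-3) + (-2)(5)
  = -52

det(A) = -52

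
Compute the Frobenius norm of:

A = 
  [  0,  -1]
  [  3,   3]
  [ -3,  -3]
||A||_F = 6.083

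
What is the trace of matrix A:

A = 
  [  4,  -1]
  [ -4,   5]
9

tr(A) = 4 + 5 = 9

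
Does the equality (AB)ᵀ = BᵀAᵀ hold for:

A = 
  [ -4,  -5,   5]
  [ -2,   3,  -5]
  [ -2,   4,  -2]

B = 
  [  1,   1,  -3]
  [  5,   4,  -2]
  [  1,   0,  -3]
Yes

(AB)ᵀ = 
  [-24,   8,  16]
  [-24,  10,  14]
  [  7,  15,   4]

BᵀAᵀ = 
  [-24,   8,  16]
  [-24,  10,  14]
  [  7,  15,   4]

Both sides are equal — this is the standard identity (AB)ᵀ = BᵀAᵀ, which holds for all A, B.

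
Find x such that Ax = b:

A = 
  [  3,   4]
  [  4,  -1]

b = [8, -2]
Row reduce the augmented matrix [A|b]:
R2 → R2 - (4/3)·R1
REF = 
  [    3,     4,     8]
  [    0, -19/3, -38/3]

Back-substitution:
x₂ = (-38/3) / (-19/3) = 2
x₁ = (8 - (4)(2)) / 3 = 0

x = [0, 2]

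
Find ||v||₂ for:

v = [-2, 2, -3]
4.123

||v||₂ = √((-2)² + (2)² + (-3)²) = √17 = 4.123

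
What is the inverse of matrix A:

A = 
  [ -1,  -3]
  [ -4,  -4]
det(A) = (-1)(-4) - (-3)(-4) = -8
For a 2×2 matrix, A⁻¹ = (1/det(A)) · [[d, -b], [-c, a]]
    = (-1/8) · [[-4, 3], [4, -1]]

A⁻¹ = 
  [ 1/2, -3/8]
  [-1/2,  1/8]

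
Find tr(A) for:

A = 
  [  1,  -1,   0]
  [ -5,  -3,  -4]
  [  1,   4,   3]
1

tr(A) = 1 + -3 + 3 = 1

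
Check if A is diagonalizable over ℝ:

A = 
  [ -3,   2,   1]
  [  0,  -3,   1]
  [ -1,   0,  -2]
No

Characteristic polynomial: det(λI - A) = λ³ + 8λ² + 22λ + 23
By the rational root theorem any rational root is an integer dividing 23; none of those is a root, so p(λ) has no rational roots and hence (being an irreducible cubic) no repeated roots.
Discriminant of the cubic: Δ = -139
Δ < 0 ⇒ one real eigenvalue and a complex-conjugate pair: λ ≈ -3.811, -2.095 + 1.284i, -2.095 - 1.284i
Has complex eigenvalues (not diagonalizable over ℝ).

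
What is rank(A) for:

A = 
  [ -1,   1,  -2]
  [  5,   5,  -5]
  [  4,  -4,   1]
Row reduce:
R2 → R2 + (5)·R1
R3 → R3 + (4)·R1
REF = 
  [ -1,   1,  -2]
  [  0,  10, -15]
  [  0,   0,  -7]
Pivot columns: 1, 2, 3 → 3 pivots.

rank(A) = 3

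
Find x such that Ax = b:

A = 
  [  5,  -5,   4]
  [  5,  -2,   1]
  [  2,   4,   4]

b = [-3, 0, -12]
x = [0, -1, -2]

Row reduce the augmented matrix [A|b]:
R2 → R2 - (1)·R1
R3 → R3 - (2/5)·R1
R3 → R3 - (2)·R2
REF = 
  [    5,    -5,     4,    -3]
  [    0,     3,    -3,     3]
  [    0,     0,  42/5, -84/5]

Back-substitution:
x₃ = (-84/5) / (42/5) = -2
x₂ = (3 - (-3)(-2)) / 3 = -1
x₁ = (-3 - (-5)(-1) - (4)(-2)) / 5 = 0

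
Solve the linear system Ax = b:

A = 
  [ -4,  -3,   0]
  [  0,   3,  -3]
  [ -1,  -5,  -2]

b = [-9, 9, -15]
x = [0, 3, 0]

Row reduce the augmented matrix [A|b]:
R3 → R3 - (1/4)·R1
R3 → R3 + (17/12)·R2
REF = 
  [   -4,    -3,     0,    -9]
  [    0,     3,    -3,     9]
  [    0,     0, -25/4,     0]

Back-substitution:
x₃ = 0 / (-25/4) = 0
x₂ = (9 - (-3)(0)) / 3 = 3
x₁ = (-9 - (-3)(3) - (0)(0)) / (-4) = 0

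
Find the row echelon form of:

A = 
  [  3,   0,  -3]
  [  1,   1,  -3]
Row operations:
R2 → R2 - (1/3)·R1

Resulting echelon form:
REF = 
  [  3,   0,  -3]
  [  0,   1,  -2]

Rank = 2 (number of non-zero pivot rows).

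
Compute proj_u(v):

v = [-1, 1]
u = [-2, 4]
v·u = (-1)(-2) + (1)(4) = 6
u·u = (-2)² + (4)² = 20
proj_u(v) = (v·u / u·u) × u = (6/20) × u = (3/10) × u

proj_u(v) = [-3/5, 6/5]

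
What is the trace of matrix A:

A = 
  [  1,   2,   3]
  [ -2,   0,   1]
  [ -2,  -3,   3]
4

tr(A) = 1 + 0 + 3 = 4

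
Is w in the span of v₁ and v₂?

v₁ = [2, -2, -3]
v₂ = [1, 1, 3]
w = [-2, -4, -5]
No

Form the augmented matrix and row-reduce:
[v₁|v₂|w] = 
  [  2,   1,  -2]
  [ -2,   1,  -4]
  [ -3,   3,  -5]
R2 → R2 + (1)·R1
R3 → R3 + (3/2)·R1
R3 → R3 - (9/4)·R2
REF = 
  [   2,    1,   -2]
  [   0,    2,   -6]
  [   0,    0, 11/2]

Row 3 reads [0 0 | 11/2], i.e. 0 = 11/2, so the system is inconsistent and w ∉ span{v₁, v₂}.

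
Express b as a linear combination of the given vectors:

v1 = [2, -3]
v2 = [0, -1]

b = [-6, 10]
c1 = -3, c2 = -1

b = -3·v1 + -1·v2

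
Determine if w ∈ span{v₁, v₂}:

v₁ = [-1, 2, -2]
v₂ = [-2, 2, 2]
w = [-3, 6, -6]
Yes

Form the augmented matrix and row-reduce:
[v₁|v₂|w] = 
  [ -1,  -2,  -3]
  [  2,   2,   6]
  [ -2,   2,  -6]
R2 → R2 + (2)·R1
R3 → R3 - (2)·R1
R3 → R3 + (3)·R2
REF = 
  [ -1,  -2,  -3]
  [  0,  -2,   0]
  [  0,   0,   0]

No row of the form [0 0 | nonzero], so the system is consistent. Back-substitution gives c₁ = 3, c₂ = 0: w = (3)·v₁ + (0)·v₂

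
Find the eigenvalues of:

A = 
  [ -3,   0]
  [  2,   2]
tr(A) = -1, det(A) = -6
Characteristic polynomial: λ² - tr(A)λ + det(A) = λ² + λ - 6
λ² + λ - 6 = (λ + 3)(λ - 2)

λ = 2, -3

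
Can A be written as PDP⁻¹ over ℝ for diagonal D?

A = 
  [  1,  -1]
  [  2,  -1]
No

tr(A) = 0, det(A) = 1
Characteristic polynomial: λ² - tr(A)λ + det(A) = λ² + 1
λ² + 1 = 0  ⇒  λ = (0 ± √((0)² - 4·(1)))/2 = (0 ± √(-4))/2
  = i,  -i
Eigenvalues: i, -i  (≈ 0 + 1i, 0 - 1i)
Has complex eigenvalues (not diagonalizable over ℝ).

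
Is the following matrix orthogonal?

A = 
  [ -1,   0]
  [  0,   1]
Yes

AᵀA = 
  [  1,   0]
  [  0,   1]
= I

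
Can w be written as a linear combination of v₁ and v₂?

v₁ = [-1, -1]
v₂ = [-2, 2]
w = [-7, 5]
Yes

Form the augmented matrix and row-reduce:
[v₁|v₂|w] = 
  [ -1,  -2,  -7]
  [ -1,   2,   5]
R2 → R2 - (1)·R1
REF = 
  [ -1,  -2,  -7]
  [  0,   4,  12]

No row of the form [0 0 | nonzero], so the system is consistent. Back-substitution gives c₁ = 1, c₂ = 3: w = (1)·v₁ + (3)·v₂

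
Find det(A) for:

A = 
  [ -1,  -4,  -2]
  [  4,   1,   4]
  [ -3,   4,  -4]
-34

Cofactor expansion along row 1:
det(A) = (-1)·((1)(-4) - (4)(4)) - (-4)·((4)(-4) - (4)(-3)) + (-2)·((4)(4) - (1)(-3))
  = (-1)(-20) - (-4)(-4) + (-2)(19)
  = -34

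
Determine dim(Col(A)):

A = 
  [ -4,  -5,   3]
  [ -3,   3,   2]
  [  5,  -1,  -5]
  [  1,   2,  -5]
dim(Col(A)) = 3

Row reduce:
R2 → R2 - (3/4)·R1
R3 → R3 + (5/4)·R1
R4 → R4 + (1/4)·R1
R3 → R3 + (29/27)·R2
R4 → R4 - (1/9)·R2
R4 → R4 - (114/41)·R3
REF = 
  [    -4,     -5,      3]
  [     0,   27/4,   -1/4]
  [     0,      0, -41/27]
  [     0,      0,      0]
Pivot columns: 1, 2, 3 → 3 pivots.
dim(Col(A)) = number of pivot columns = 3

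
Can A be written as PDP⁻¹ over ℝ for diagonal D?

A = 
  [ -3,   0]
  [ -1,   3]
Yes

tr(A) = 0, det(A) = -9
Characteristic polynomial: λ² - tr(A)λ + det(A) = λ² - 9
λ² - 9 = (λ + 3)(λ - 3)
Eigenvalues: 3, -3
λ=-3: alg. mult. = 1, geom. mult. = 2 - rank(A - (-3)I) = 2 - 1 = 1
λ=3: alg. mult. = 1, geom. mult. = 2 - rank(A - (3)I) = 2 - 1 = 1
Sum of geometric multiplicities equals n, so A has n independent eigenvectors.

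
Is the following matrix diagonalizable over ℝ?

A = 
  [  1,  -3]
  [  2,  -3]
No

tr(A) = -2, det(A) = 3
Characteristic polynomial: λ² - tr(A)λ + det(A) = λ² + 2λ + 3
λ² + 2λ + 3 = 0  ⇒  λ = (-2 ± √((2)² - 4·(3)))/2 = (-2 ± √(-8))/2
  = -1 + i√2,  -1 - i√2
Eigenvalues: -1 + i√2, -1 - i√2  (≈ -1 + 1.414i, -1 - 1.414i)
Has complex eigenvalues (not diagonalizable over ℝ).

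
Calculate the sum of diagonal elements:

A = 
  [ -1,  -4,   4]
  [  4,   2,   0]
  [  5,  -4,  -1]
0

tr(A) = -1 + 2 + -1 = 0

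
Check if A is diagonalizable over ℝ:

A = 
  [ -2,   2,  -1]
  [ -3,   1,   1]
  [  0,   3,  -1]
No

Characteristic polynomial: det(λI - A) = λ³ + 2λ² + 2λ - 11
By the rational root theorem any rational root is an integer dividing 11; none of those is a root, so p(λ) has no rational roots and hence (being an irreducible cubic) no repeated roots.
Discriminant of the cubic: Δ = -3723
Δ < 0 ⇒ one real eigenvalue and a complex-conjugate pair: λ ≈ -1.754 + 2.053i, -1.754 - 2.053i, 1.508
Has complex eigenvalues (not diagonalizable over ℝ).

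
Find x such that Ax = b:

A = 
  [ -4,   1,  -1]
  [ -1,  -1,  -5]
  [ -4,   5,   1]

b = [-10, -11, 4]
x = [3, 3, 1]

Row reduce the augmented matrix [A|b]:
R2 → R2 - (1/4)·R1
R3 → R3 - (1)·R1
R3 → R3 + (16/5)·R2
REF = 
  [   -4,     1,    -1,   -10]
  [    0,  -5/4, -19/4, -17/2]
  [    0,     0, -66/5, -66/5]

Back-substitution:
x₃ = (-66/5) / (-66/5) = 1
x₂ = (-17/2 - (-19/4)(1)) / (-5/4) = 3
x₁ = (-10 - (1)(3) - (-1)(1)) / (-4) = 3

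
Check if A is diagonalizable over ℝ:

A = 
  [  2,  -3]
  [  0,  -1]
Yes

tr(A) = 1, det(A) = -2
Characteristic polynomial: λ² - tr(A)λ + det(A) = λ² - λ - 2
λ² - λ - 2 = (λ + 1)(λ - 2)
Eigenvalues: 2, -1
λ=-1: alg. mult. = 1, geom. mult. = 2 - rank(A - (-1)I) = 2 - 1 = 1
λ=2: alg. mult. = 1, geom. mult. = 2 - rank(A - (2)I) = 2 - 1 = 1
Sum of geometric multiplicities equals n, so A has n independent eigenvectors.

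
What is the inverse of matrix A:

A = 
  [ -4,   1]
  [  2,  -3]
det(A) = (-4)(-3) - (1)(2) = 10
For a 2×2 matrix, A⁻¹ = (1/det(A)) · [[d, -b], [-c, a]]
    = (1/10) · [[-3, -1], [-2, -4]]

A⁻¹ = 
  [-3/10, -1/10]
  [ -1/5,  -2/5]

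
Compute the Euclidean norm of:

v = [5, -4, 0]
6.403

||v||₂ = √((5)² + (-4)² + (0)²) = √41 = 6.403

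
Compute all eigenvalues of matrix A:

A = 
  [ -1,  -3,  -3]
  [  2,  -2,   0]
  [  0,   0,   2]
Characteristic polynomial: det(λI - A) = λ³ + λ² + 2λ - 16
Testing integer divisors of the constant term: p(2) = 0, so (λ - 2) is a factor:
p(λ) = (λ - 2)(λ² + 3λ + 8)
λ² + 3λ + 8 = 0  ⇒  λ = (-3 ± √((3)² - 4·(8)))/2 = (-3 ± √(-23))/2
  = (-3 + i√23)/2,  (-3 - i√23)/2

λ = 2, (-3 + i√23)/2, (-3 - i√23)/2  (≈ 2, -1.5 + 2.398i, -1.5 - 2.398i)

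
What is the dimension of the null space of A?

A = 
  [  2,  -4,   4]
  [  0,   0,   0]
nullity(A) = 2

Row reduce:
(no row operations needed)
REF = 
  [  2,  -4,   4]
  [  0,   0,   0]
Pivot columns: 1 → 1 pivot.
rank(A) = 1, so nullity(A) = 3 - 1 = 2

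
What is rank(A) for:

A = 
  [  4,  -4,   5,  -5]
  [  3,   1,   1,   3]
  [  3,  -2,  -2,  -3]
Row reduce:
R2 → R2 - (3/4)·R1
R3 → R3 - (3/4)·R1
R3 → R3 - (1/4)·R2
REF = 
  [     4,     -4,      5,     -5]
  [     0,      4,  -11/4,   27/4]
  [     0,      0, -81/16, -15/16]
Pivot columns: 1, 2, 3 → 3 pivots.

rank(A) = 3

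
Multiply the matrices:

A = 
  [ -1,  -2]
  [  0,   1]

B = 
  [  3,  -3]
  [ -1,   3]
AB = 
  [ -1,  -3]
  [ -1,   3]

A is 2×2 and B is 2×2, so AB is 2×2. Each entry is (row of A)·(column of B):
AB[1,1] = (-1)(3) + (-2)(-1) = -1
AB[1,2] = (-1)(-3) + (-2)(3) = -3
AB[2,1] = (0)(3) + (1)(-1) = -1
AB[2,2] = (0)(-3) + (1)(3) = 3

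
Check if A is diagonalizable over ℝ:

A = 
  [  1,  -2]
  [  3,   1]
No

tr(A) = 2, det(A) = 7
Characteristic polynomial: λ² - tr(A)λ + det(A) = λ² - 2λ + 7
λ² - 2λ + 7 = 0  ⇒  λ = (2 ± √((-2)² - 4·(7)))/2 = (2 ± √(-24))/2
  = 1 + i√6,  1 - i√6
Eigenvalues: 1 + i√6, 1 - i√6  (≈ 1 + 2.449i, 1 - 2.449i)
Has complex eigenvalues (not diagonalizable over ℝ).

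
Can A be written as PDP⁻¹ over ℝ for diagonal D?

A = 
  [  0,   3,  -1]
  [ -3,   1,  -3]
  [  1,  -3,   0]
No

Characteristic polynomial: det(λI - A) = λ³ - λ² + λ + 17
By the rational root theorem any rational root is an integer dividing 17; none of those is a root, so p(λ) has no rational roots and hence (being an irreducible cubic) no repeated roots.
Discriminant of the cubic: Δ = -8044
Δ < 0 ⇒ one real eigenvalue and a complex-conjugate pair: λ ≈ 1.582 + 2.313i, 1.582 - 2.313i, -2.165
Has complex eigenvalues (not diagonalizable over ℝ).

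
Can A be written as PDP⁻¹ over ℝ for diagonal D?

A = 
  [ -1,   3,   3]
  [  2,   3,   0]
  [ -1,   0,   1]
Yes

Characteristic polynomial: det(λI - A) = λ³ - 3λ² - 4λ
The constant term is 0, so λ = 0 is a root: p(λ) = λ(λ² - 3λ - 4)
λ² - 3λ - 4 = (λ + 1)(λ - 4)
Eigenvalues: 0, 4, -1
λ=-1: alg. mult. = 1, geom. mult. = 3 - rank(A - (-1)I) = 3 - 2 = 1
λ=0: alg. mult. = 1, geom. mult. = 3 - rank(A - (0)I) = 3 - 2 = 1
λ=4: alg. mult. = 1, geom. mult. = 3 - rank(A - (4)I) = 3 - 2 = 1
Sum of geometric multiplicities equals n, so A has n independent eigenvectors.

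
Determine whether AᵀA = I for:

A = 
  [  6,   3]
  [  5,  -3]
No

AᵀA = 
  [ 61,   3]
  [  3,  18]
≠ I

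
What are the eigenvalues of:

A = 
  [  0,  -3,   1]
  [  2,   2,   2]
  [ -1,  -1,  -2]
Characteristic polynomial: det(λI - A) = λ³ + 5λ + 6
Testing integer divisors of the constant term: p(-1) = 0, so (λ + 1) is a factor:
p(λ) = (λ + 1)(λ² - λ + 6)
λ² - λ + 6 = 0  ⇒  λ = (1 ± √((-1)² - 4·(6)))/2 = (1 ± √(-23))/2
  = (1 + i√23)/2,  (1 - i√23)/2

λ = -1, (1 + i√23)/2, (1 - i√23)/2  (≈ -1, 0.5 + 2.398i, 0.5 - 2.398i)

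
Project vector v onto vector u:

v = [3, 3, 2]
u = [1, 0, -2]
v·u = (3)(1) + (3)(0) + (2)(-2) = -1
u·u = (1)² + (0)² + (-2)² = 5
proj_u(v) = (v·u / u·u) × u = (-1/5) × u

proj_u(v) = [-1/5, 0, 2/5]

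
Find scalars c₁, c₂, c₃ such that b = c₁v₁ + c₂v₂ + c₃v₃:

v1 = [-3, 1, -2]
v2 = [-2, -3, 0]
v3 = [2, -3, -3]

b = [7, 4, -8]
c1 = 1, c2 = -3, c3 = 2

b = 1·v1 + -3·v2 + 2·v3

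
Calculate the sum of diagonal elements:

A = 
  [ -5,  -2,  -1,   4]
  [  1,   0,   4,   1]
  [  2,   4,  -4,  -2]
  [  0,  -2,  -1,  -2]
-11

tr(A) = -5 + 0 + -4 + -2 = -11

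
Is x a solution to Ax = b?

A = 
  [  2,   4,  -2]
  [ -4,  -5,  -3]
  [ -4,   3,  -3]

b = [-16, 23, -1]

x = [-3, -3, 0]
No

Ax = [-18, 27, 3] ≠ b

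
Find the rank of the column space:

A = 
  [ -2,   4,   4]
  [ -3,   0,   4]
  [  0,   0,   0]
dim(Col(A)) = 2

Row reduce:
R2 → R2 - (3/2)·R1
REF = 
  [ -2,   4,   4]
  [  0,  -6,  -2]
  [  0,   0,   0]
Pivot columns: 1, 2 → 2 pivots.
dim(Col(A)) = number of pivot columns = 2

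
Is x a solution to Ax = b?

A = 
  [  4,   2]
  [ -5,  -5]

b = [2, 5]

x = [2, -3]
Yes

Ax = [2, 5] = b ✓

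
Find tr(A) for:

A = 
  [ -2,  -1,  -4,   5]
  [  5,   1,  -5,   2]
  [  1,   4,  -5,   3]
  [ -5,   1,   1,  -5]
-11

tr(A) = -2 + 1 + -5 + -5 = -11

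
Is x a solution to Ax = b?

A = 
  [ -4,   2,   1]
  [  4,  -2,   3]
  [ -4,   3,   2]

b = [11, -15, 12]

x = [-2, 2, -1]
Yes

Ax = [11, -15, 12] = b ✓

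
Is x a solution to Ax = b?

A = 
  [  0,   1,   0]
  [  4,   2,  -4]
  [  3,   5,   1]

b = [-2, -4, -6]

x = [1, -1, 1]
No

Ax = [-1, -2, -1] ≠ b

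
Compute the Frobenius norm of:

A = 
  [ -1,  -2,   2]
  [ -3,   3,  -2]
||A||_F = 5.568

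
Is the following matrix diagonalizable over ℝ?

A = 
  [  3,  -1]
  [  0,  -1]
Yes

tr(A) = 2, det(A) = -3
Characteristic polynomial: λ² - tr(A)λ + det(A) = λ² - 2λ - 3
λ² - 2λ - 3 = (λ + 1)(λ - 3)
Eigenvalues: 3, -1
λ=-1: alg. mult. = 1, geom. mult. = 2 - rank(A - (-1)I) = 2 - 1 = 1
λ=3: alg. mult. = 1, geom. mult. = 2 - rank(A - (3)I) = 2 - 1 = 1
Sum of geometric multiplicities equals n, so A has n independent eigenvectors.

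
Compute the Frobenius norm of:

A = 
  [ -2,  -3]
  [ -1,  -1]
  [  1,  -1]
||A||_F = 4.123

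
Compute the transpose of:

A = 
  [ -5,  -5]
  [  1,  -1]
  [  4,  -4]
Aᵀ = 
  [ -5,   1,   4]
  [ -5,  -1,  -4]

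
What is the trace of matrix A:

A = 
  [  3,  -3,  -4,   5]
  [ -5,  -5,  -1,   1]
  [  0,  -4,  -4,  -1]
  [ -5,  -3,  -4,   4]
-2

tr(A) = 3 + -5 + -4 + 4 = -2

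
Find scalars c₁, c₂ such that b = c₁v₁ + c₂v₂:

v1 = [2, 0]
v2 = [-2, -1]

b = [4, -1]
c1 = 3, c2 = 1

b = 3·v1 + 1·v2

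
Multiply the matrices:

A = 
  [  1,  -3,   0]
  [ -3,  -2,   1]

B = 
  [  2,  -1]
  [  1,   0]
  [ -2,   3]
A is 2×3 and B is 3×2, so AB is 2×2. Each entry is (row of A)·(column of B):
AB[1,1] = (1)(2) + (-3)(1) + (0)(-2) = -1
AB[1,2] = (1)(-1) + (-3)(0) + (0)(3) = -1
AB[2,1] = (-3)(2) + (-2)(1) + (1)(-2) = -10
AB[2,2] = (-3)(-1) + (-2)(0) + (1)(3) = 6

AB = 
  [ -1,  -1]
  [-10,   6]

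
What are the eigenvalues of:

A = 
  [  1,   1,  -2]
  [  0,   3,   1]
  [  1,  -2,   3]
λ = 2, (5 + i√11)/2, (5 - i√11)/2  (≈ 2, 2.5 + 1.658i, 2.5 - 1.658i)

Characteristic polynomial: det(λI - A) = λ³ - 7λ² + 19λ - 18
Testing integer divisors of the constant term: p(2) = 0, so (λ - 2) is a factor:
p(λ) = (λ - 2)(λ² - 5λ + 9)
λ² - 5λ + 9 = 0  ⇒  λ = (5 ± √((-5)² - 4·(9)))/2 = (5 ± √(-11))/2
  = (5 + i√11)/2,  (5 - i√11)/2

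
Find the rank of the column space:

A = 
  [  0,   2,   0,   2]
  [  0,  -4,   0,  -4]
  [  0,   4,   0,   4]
Row reduce:
R2 → R2 + (2)·R1
R3 → R3 - (2)·R1
REF = 
  [  0,   2,   0,   2]
  [  0,   0,   0,   0]
  [  0,   0,   0,   0]
Pivot columns: 2 → 1 pivot.
dim(Col(A)) = number of pivot columns = 1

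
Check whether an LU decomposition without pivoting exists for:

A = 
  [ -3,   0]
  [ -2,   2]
Yes.
A[1,1] = -3 ≠ 0, so Gaussian elimination proceeds without a row swap: multiplier ℓ₂₁ = (-2)/(-3) = 2/3, and U[2,2] = 2 - (2/3)(0) = 2.
L = 
  [  1,   0]
  [2/3,   1]
U = 
  [ -3,   0]
  [  0,   2]
Check row 2 of LU: [(2/3)(-3), (2/3)(0) + 2] = [-2, 2] = row 2 of A ✓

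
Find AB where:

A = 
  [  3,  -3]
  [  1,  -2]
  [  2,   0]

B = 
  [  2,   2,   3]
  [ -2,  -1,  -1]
AB = 
  [ 12,   9,  12]
  [  6,   4,   5]
  [  4,   4,   6]

A is 3×2 and B is 2×3, so AB is 3×3. Each entry is (row of A)·(column of B):
AB[1,1] = (3)(2) + (-3)(-2) = 12
AB[1,2] = (3)(2) + (-3)(-1) = 9
AB[1,3] = (3)(3) + (-3)(-1) = 12
AB[2,1] = (1)(2) + (-2)(-2) = 6
AB[2,2] = (1)(2) + (-2)(-1) = 4
AB[2,3] = (1)(3) + (-2)(-1) = 5
AB[3,1] = (2)(2) + (0)(-2) = 4
AB[3,2] = (2)(2) + (0)(-1) = 4
AB[3,3] = (2)(3) + (0)(-1) = 6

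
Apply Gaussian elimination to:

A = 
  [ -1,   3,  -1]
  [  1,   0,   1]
Row operations:
R2 → R2 + (1)·R1

Resulting echelon form:
REF = 
  [ -1,   3,  -1]
  [  0,   3,   0]

Rank = 2 (number of non-zero pivot rows).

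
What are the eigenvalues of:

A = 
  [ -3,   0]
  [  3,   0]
λ = 0, -3

tr(A) = -3, det(A) = 0
Characteristic polynomial: λ² - tr(A)λ + det(A) = λ² + 3λ
λ² + 3λ = λ(λ + 3)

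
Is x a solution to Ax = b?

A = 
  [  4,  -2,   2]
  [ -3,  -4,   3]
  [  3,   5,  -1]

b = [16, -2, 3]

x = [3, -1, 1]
Yes

Ax = [16, -2, 3] = b ✓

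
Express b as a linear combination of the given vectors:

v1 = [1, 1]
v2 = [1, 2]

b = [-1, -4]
c1 = 2, c2 = -3

b = 2·v1 + -3·v2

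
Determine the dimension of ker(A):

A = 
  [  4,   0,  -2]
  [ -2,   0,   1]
nullity(A) = 2

Row reduce:
R2 → R2 + (1/2)·R1
REF = 
  [  4,   0,  -2]
  [  0,   0,   0]
Pivot columns: 1 → 1 pivot.
rank(A) = 1, so nullity(A) = 3 - 1 = 2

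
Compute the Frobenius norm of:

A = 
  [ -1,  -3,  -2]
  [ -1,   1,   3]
||A||_F = 5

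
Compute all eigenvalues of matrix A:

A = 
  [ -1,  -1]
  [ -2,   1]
λ = √3, -√3  (≈ 1.732, -1.732)

tr(A) = 0, det(A) = -3
Characteristic polynomial: λ² - tr(A)λ + det(A) = λ² - 3
λ² - 3 = 0  ⇒  λ = (0 ± √((0)² - 4·(-3)))/2 = (0 ± √(12))/2
  = √3,  -√3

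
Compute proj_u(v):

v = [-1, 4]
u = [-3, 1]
v·u = (-1)(-3) + (4)(1) = 7
u·u = (-3)² + (1)² = 10
proj_u(v) = (v·u / u·u) × u = (7/10) × u

proj_u(v) = [-21/10, 7/10]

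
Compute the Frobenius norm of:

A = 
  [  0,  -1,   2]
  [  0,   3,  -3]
||A||_F = 4.796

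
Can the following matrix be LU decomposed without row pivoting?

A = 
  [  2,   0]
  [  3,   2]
Yes.
A[1,1] = 2 ≠ 0, so Gaussian elimination proceeds without a row swap: multiplier ℓ₂₁ = (3)/(2) = 3/2, and U[2,2] = 2 - (3/2)(0) = 2.
L = 
  [  1,   0]
  [3/2,   1]
U = 
  [  2,   0]
  [  0,   2]
Check row 2 of LU: [(3/2)(2), (3/2)(0) + 2] = [3, 2] = row 2 of A ✓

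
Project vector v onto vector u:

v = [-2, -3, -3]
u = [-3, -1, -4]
v·u = (-2)(-3) + (-3)(-1) + (-3)(-4) = 21
u·u = (-3)² + (-1)² + (-4)² = 26
proj_u(v) = (v·u / u·u) × u = (21/26) × u

proj_u(v) = [-63/26, -21/26, -42/13]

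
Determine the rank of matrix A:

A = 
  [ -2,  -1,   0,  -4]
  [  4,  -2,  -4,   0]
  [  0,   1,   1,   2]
Row reduce:
R2 → R2 + (2)·R1
R3 → R3 + (1/4)·R2
REF = 
  [ -2,  -1,   0,  -4]
  [  0,  -4,  -4,  -8]
  [  0,   0,   0,   0]
Pivot columns: 1, 2 → 2 pivots.

rank(A) = 2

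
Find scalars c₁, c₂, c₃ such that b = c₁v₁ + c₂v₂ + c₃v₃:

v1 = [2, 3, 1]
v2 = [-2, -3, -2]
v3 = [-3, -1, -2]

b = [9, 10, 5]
c1 = 3, c2 = 0, c3 = -1

b = 3·v1 + 0·v2 + -1·v3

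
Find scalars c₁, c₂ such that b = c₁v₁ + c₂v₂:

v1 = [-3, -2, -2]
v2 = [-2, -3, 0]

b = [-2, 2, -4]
c1 = 2, c2 = -2

b = 2·v1 + -2·v2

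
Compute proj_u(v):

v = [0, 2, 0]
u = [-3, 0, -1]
v·u = (0)(-3) + (2)(0) + (0)(-1) = 0
u·u = (-3)² + (0)² + (-1)² = 10
proj_u(v) = (v·u / u·u) × u = (0/10) × u = (0) × u

proj_u(v) = [0, 0, 0]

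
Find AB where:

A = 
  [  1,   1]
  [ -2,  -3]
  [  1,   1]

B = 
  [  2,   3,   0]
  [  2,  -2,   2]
AB = 
  [  4,   1,   2]
  [-10,   0,  -6]
  [  4,   1,   2]

A is 3×2 and B is 2×3, so AB is 3×3. Each entry is (row of A)·(column of B):
AB[1,1] = (1)(2) + (1)(2) = 4
AB[1,2] = (1)(3) + (1)(-2) = 1
AB[1,3] = (1)(0) + (1)(2) = 2
AB[2,1] = (-2)(2) + (-3)(2) = -10
AB[2,2] = (-2)(3) + (-3)(-2) = 0
AB[2,3] = (-2)(0) + (-3)(2) = -6
AB[3,1] = (1)(2) + (1)(2) = 4
AB[3,2] = (1)(3) + (1)(-2) = 1
AB[3,3] = (1)(0) + (1)(2) = 2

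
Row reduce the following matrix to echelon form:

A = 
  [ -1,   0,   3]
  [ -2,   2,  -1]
Row operations:
R2 → R2 - (2)·R1

Resulting echelon form:
REF = 
  [ -1,   0,   3]
  [  0,   2,  -7]

Rank = 2 (number of non-zero pivot rows).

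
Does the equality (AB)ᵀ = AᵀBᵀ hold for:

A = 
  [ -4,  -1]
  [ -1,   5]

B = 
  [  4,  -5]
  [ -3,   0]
No

(AB)ᵀ = 
  [-13, -19]
  [ 20,   5]

AᵀBᵀ = 
  [-11,  12]
  [-29,   3]

The two matrices differ, so (AB)ᵀ ≠ AᵀBᵀ in general. The correct identity is (AB)ᵀ = BᵀAᵀ.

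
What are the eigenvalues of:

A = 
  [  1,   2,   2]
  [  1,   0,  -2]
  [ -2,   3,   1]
λ = 2, 3i, -3i  (≈ 2, 0 + 3i, 0 - 3i)

Characteristic polynomial: det(λI - A) = λ³ - 2λ² + 9λ - 18
Testing integer divisors of the constant term: p(2) = 0, so (λ - 2) is a factor:
p(λ) = (λ - 2)(λ² + 9)
λ² + 9 = 0  ⇒  λ = (0 ± √((0)² - 4·(9)))/2 = (0 ± √(-36))/2
  = 3i,  -3i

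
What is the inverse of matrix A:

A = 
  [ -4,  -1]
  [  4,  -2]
det(A) = (-4)(-2) - (-1)(4) = 12
For a 2×2 matrix, A⁻¹ = (1/det(A)) · [[d, -b], [-c, a]]
    = (1/12) · [[-2, 1], [-4, -4]]

A⁻¹ = 
  [-1/6, 1/12]
  [-1/3, -1/3]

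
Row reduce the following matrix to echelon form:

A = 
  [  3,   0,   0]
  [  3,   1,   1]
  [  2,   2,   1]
Row operations:
R2 → R2 - (1)·R1
R3 → R3 - (2/3)·R1
R3 → R3 - (2)·R2

Resulting echelon form:
REF = 
  [  3,   0,   0]
  [  0,   1,   1]
  [  0,   0,  -1]

Rank = 3 (number of non-zero pivot rows).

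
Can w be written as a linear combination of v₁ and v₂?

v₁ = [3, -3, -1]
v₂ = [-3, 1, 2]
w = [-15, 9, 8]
Yes

Form the augmented matrix and row-reduce:
[v₁|v₂|w] = 
  [  3,  -3, -15]
  [ -3,   1,   9]
  [ -1,   2,   8]
R2 → R2 + (1)·R1
R3 → R3 + (1/3)·R1
R3 → R3 + (1/2)·R2
REF = 
  [  3,  -3, -15]
  [  0,  -2,  -6]
  [  0,   0,   0]

No row of the form [0 0 | nonzero], so the system is consistent. Back-substitution gives c₁ = -2, c₂ = 3: w = (-2)·v₁ + (3)·v₂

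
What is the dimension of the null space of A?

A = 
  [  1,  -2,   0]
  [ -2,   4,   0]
nullity(A) = 2

Row reduce:
R2 → R2 + (2)·R1
REF = 
  [  1,  -2,   0]
  [  0,   0,   0]
Pivot columns: 1 → 1 pivot.
rank(A) = 1, so nullity(A) = 3 - 1 = 2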